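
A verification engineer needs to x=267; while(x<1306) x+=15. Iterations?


Step 1: x goes from 267 toward 1306 by 15; the body runs while x<1306, so iterations = ceil((bound-start)/step)
Step 2: Distance=1039
Step 3: ceil(1039/15)=70

70


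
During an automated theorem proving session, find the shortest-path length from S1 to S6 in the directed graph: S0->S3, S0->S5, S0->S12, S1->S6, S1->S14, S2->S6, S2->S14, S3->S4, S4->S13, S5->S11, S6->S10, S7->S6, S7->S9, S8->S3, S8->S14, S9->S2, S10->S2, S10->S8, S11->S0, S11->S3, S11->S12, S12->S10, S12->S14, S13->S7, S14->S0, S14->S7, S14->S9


BFS layer-by-layer from S1:
  dist 0: {S1}
  dist 1: {S6, S14}
  -> S6 reached at distance 1
Shortest path length = 1

1


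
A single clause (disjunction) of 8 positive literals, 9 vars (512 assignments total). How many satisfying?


Step 1: Total=2^9=512
Step 2: Unsat when all 8 false: 2^1=2
Step 3: Sat=512-2=510

510


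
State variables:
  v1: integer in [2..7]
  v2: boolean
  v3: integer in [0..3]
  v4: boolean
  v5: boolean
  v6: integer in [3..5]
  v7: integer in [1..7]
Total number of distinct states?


State space = product of domain sizes of all variables.
Domain sizes:
  v1 (integer in [2..7]): 6
  v2 (boolean): 2
  v3 (integer in [0..3]): 4
  v4 (boolean): 2
  v5 (boolean): 2
  v6 (integer in [3..5]): 3
  v7 (integer in [1..7]): 7
Product = 6 * 2 * 4 * 2 * 2 * 3 * 7 = 4032

4032


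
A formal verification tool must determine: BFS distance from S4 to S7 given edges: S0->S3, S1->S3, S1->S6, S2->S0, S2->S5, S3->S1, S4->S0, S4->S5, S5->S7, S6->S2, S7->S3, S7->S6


BFS layer-by-layer from S4:
  dist 0: {S4}
  dist 1: {S0, S5}
  dist 2: {S3, S7}
  -> S7 reached at distance 2
Shortest path length = 2

2


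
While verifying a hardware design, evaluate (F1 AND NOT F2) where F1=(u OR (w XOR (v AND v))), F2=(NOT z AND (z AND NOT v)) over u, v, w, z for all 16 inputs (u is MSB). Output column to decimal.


F1 = (u OR (w XOR (v AND v)))
F2 = (NOT z AND (z AND NOT v))
Counterexample to F1=>F2 is where F1=1 and F2=0.
Evaluate each row (bits = u,v,w,z, MSB first):
  row 0 [0000]: F1=0 F2=0 -> F1&~F2 -> 0
  row 1 [0001]: F1=0 F2=0 -> F1&~F2 -> 0
  row 2 [0010]: F1=1 F2=0 -> F1&~F2 -> 1
  row 3 [0011]: F1=1 F2=0 -> F1&~F2 -> 1
  row 4 [0100]: F1=1 F2=0 -> F1&~F2 -> 1
  row 5 [0101]: F1=1 F2=0 -> F1&~F2 -> 1
  row 6 [0110]: F1=0 F2=0 -> F1&~F2 -> 0
  row 7 [0111]: F1=0 F2=0 -> F1&~F2 -> 0
  row 8 [1000]: F1=1 F2=0 -> F1&~F2 -> 1
  row 9 [1001]: F1=1 F2=0 -> F1&~F2 -> 1
  row 10 [1010]: F1=1 F2=0 -> F1&~F2 -> 1
  row 11 [1011]: F1=1 F2=0 -> F1&~F2 -> 1
  row 12 [1100]: F1=1 F2=0 -> F1&~F2 -> 1
  row 13 [1101]: F1=1 F2=0 -> F1&~F2 -> 1
  row 14 [1110]: F1=1 F2=0 -> F1&~F2 -> 1
  row 15 [1111]: F1=1 F2=0 -> F1&~F2 -> 1
Full result column, 4 rows per line (u,v fixed per line; w,z runs 00..11 left to right):
  rows 0-3 [u,v=00]: 0011  = hex 3
  rows 4-7 [u,v=01]: 1100  = hex C
  rows 8-11 [u,v=10]: 1111  = hex F
  rows 12-15 [u,v=11]: 1111  = hex F
Counterexample vector (row 0 .. row 15) = 0011110011111111
Output column grouped in 4s = 0011 1100 1111 1111 = 0x3CFF
Convert to decimal digit by digit (value = value*16 + digit):
  3 -> 3
  3*16 + 12 (C) = 60
  60*16 + 15 (F) = 975
  975*16 + 15 (F) = 15615
Decimal = 15615

15615


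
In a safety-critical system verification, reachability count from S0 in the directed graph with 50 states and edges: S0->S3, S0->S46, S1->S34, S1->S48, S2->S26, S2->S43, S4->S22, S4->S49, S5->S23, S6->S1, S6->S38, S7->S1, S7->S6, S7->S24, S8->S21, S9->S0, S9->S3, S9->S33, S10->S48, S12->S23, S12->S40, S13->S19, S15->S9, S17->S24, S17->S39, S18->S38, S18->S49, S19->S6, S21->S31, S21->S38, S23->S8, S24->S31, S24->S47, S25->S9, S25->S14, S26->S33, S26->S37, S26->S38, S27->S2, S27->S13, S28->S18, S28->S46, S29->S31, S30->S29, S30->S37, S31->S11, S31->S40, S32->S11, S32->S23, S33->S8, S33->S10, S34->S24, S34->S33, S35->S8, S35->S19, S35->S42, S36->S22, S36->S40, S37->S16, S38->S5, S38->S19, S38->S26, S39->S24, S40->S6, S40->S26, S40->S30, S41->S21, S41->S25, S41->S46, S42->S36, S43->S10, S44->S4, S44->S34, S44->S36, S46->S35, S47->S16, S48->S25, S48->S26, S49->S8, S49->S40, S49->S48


BFS from S0:
  layer 0: {S0}
  layer 1: {S3, S46}
  layer 2: {S35}
  layer 3: {S8, S19, S42}
  layer 4: {S6, S21, S36}
  layer 5: {S1, S22, S31, S38, S40}
  layer 6: {S5, S11, S26, S30, S34, S48}
  layer 7: {S23, S24, S25, S29, S33, S37}
  layer 8: {S9, S10, S14, S16, S47}
Reachable set: {S0, S1, S3, S5, S6, S8, S9, S10, S11, S14, S16, S19, S21, S22, S23, S24, S25, S26, S29, S30, S31, S33, S34, S35, S36, S37, S38, S40, S42, S46, S47, S48}
Count = 32

32


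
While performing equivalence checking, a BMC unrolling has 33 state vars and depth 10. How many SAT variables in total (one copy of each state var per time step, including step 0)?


BMC unrolls to depth k, creating one copy of each state var for steps 0..k.
Step count = 10 + 1 = 11 (steps 0 through 10)
Vars per step = 33
Total = 33 * 11 = 363

363


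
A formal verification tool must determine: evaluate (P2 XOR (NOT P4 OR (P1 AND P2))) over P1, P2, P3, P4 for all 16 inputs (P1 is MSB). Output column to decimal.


Formula: (P2 XOR (NOT P4 OR (P1 AND P2))) over P1, P2, P3, P4 (16 rows)
Evaluate each row (bits = P1,P2,P3,P4, MSB first):
  row 0 [0000]: (0 XOR (NOT 0 OR (0 AND 0))) -> 1
  row 1 [0001]: (0 XOR (NOT 1 OR (0 AND 0))) -> 0
  row 2 [0010]: (0 XOR (NOT 0 OR (0 AND 0))) -> 1
  row 3 [0011]: (0 XOR (NOT 1 OR (0 AND 0))) -> 0
  row 4 [0100]: (1 XOR (NOT 0 OR (0 AND 1))) -> 0
  row 5 [0101]: (1 XOR (NOT 1 OR (0 AND 1))) -> 1
  row 6 [0110]: (1 XOR (NOT 0 OR (0 AND 1))) -> 0
  row 7 [0111]: (1 XOR (NOT 1 OR (0 AND 1))) -> 1
  row 8 [1000]: (0 XOR (NOT 0 OR (1 AND 0))) -> 1
  row 9 [1001]: (0 XOR (NOT 1 OR (1 AND 0))) -> 0
  row 10 [1010]: (0 XOR (NOT 0 OR (1 AND 0))) -> 1
  row 11 [1011]: (0 XOR (NOT 1 OR (1 AND 0))) -> 0
  row 12 [1100]: (1 XOR (NOT 0 OR (1 AND 1))) -> 0
  row 13 [1101]: (1 XOR (NOT 1 OR (1 AND 1))) -> 0
  row 14 [1110]: (1 XOR (NOT 0 OR (1 AND 1))) -> 0
  row 15 [1111]: (1 XOR (NOT 1 OR (1 AND 1))) -> 0
Full result column, 4 rows per line (P1,P2 fixed per line; P3,P4 runs 00..11 left to right):
  rows 0-3 [P1,P2=00]: 1010  = hex A
  rows 4-7 [P1,P2=01]: 0101  = hex 5
  rows 8-11 [P1,P2=10]: 1010  = hex A
  rows 12-15 [P1,P2=11]: 0000  = hex 0
Output column (row 0 .. row 15) = 1010010110100000
Output column grouped in 4s = 1010 0101 1010 0000 = 0xA5A0
Convert to decimal digit by digit (value = value*16 + digit):
  A -> 10
  10*16 + 5 = 165
  165*16 + 10 (A) = 2650
  2650*16 + 0 = 42400
Decimal = 42400

42400


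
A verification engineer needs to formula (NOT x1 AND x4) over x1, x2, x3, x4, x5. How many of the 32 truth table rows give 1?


Formula: (NOT x1 AND x4) over 5 vars (32 rows)
Evaluate each row (x1, x2, x3, x4, x5 as bits, MSB first):
  row 0 [00000]: (NOT 0 AND 0) -> 0
  row 1 [00001]: (NOT 0 AND 0) -> 0
  row 2 [00010]: (NOT 0 AND 1) -> 1
  row 3 [00011]: (NOT 0 AND 1) -> 1
  row 4 [00100]: (NOT 0 AND 0) -> 0
  row 5 [00101]: (NOT 0 AND 0) -> 0
  row 6 [00110]: (NOT 0 AND 1) -> 1
  row 7 [00111]: (NOT 0 AND 1) -> 1
  row 8 [01000]: (NOT 0 AND 0) -> 0
  row 9 [01001]: (NOT 0 AND 0) -> 0
  row 10 [01010]: (NOT 0 AND 1) -> 1
  row 11 [01011]: (NOT 0 AND 1) -> 1
  row 12 [01100]: (NOT 0 AND 0) -> 0
  row 13 [01101]: (NOT 0 AND 0) -> 0
  row 14 [01110]: (NOT 0 AND 1) -> 1
  row 15 [01111]: (NOT 0 AND 1) -> 1
  row 16 [10000]: (NOT 1 AND 0) -> 0
  row 17 [10001]: (NOT 1 AND 0) -> 0
  row 18 [10010]: (NOT 1 AND 1) -> 0
  row 19 [10011]: (NOT 1 AND 1) -> 0
  row 20 [10100]: (NOT 1 AND 0) -> 0
  row 21 [10101]: (NOT 1 AND 0) -> 0
  row 22 [10110]: (NOT 1 AND 1) -> 0
  row 23 [10111]: (NOT 1 AND 1) -> 0
  row 24 [11000]: (NOT 1 AND 0) -> 0
  row 25 [11001]: (NOT 1 AND 0) -> 0
  row 26 [11010]: (NOT 1 AND 1) -> 0
  row 27 [11011]: (NOT 1 AND 1) -> 0
  row 28 [11100]: (NOT 1 AND 0) -> 0
  row 29 [11101]: (NOT 1 AND 0) -> 0
  row 30 [11110]: (NOT 1 AND 1) -> 0
  row 31 [11111]: (NOT 1 AND 1) -> 0
Full result column, 8 rows per line (x1,x2 fixed per line; x3,x4,x5 runs 000..111 left to right):
  rows 0-7 [x1,x2=00]: 00110011  (ones: 4)
  rows 8-15 [x1,x2=01]: 00110011  (ones: 4)
  rows 16-23 [x1,x2=10]: 00000000  (ones: 0)
  rows 24-31 [x1,x2=11]: 00000000  (ones: 0)
Count of 1-rows = 4+4+0+0 = 8

8


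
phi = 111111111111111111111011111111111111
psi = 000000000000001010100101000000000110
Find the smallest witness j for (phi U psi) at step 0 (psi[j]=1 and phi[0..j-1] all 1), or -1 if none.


(phi U psi) at 0: need smallest j with psi[j]=1 and phi[i]=1 for all i in [0,j).
Scan from step 0:
  step 0: phi=1, psi=0 -> continue
  step 1: phi=1, psi=0 -> continue
  step 2: phi=1, psi=0 -> continue
  step 3: phi=1, psi=0 -> continue
  step 14: psi=1 and phi held for [0,14) -> witness found
Witness step = 14

14


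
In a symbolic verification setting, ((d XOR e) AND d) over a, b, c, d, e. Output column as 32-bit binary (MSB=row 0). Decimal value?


Formula: ((d XOR e) AND d) over a, b, c, d, e (32 rows)
Evaluate each row (bits = a,b,c,d,e, MSB first):
  row 0 [00000]: ((0 XOR 0) AND 0) -> 0
  row 1 [00001]: ((0 XOR 1) AND 0) -> 0
  row 2 [00010]: ((1 XOR 0) AND 1) -> 1
  row 3 [00011]: ((1 XOR 1) AND 1) -> 0
  row 4 [00100]: ((0 XOR 0) AND 0) -> 0
  row 5 [00101]: ((0 XOR 1) AND 0) -> 0
  row 6 [00110]: ((1 XOR 0) AND 1) -> 1
  row 7 [00111]: ((1 XOR 1) AND 1) -> 0
  row 8 [01000]: ((0 XOR 0) AND 0) -> 0
  row 9 [01001]: ((0 XOR 1) AND 0) -> 0
  row 10 [01010]: ((1 XOR 0) AND 1) -> 1
  row 11 [01011]: ((1 XOR 1) AND 1) -> 0
  row 12 [01100]: ((0 XOR 0) AND 0) -> 0
  row 13 [01101]: ((0 XOR 1) AND 0) -> 0
  row 14 [01110]: ((1 XOR 0) AND 1) -> 1
  row 15 [01111]: ((1 XOR 1) AND 1) -> 0
  row 16 [10000]: ((0 XOR 0) AND 0) -> 0
  row 17 [10001]: ((0 XOR 1) AND 0) -> 0
  row 18 [10010]: ((1 XOR 0) AND 1) -> 1
  row 19 [10011]: ((1 XOR 1) AND 1) -> 0
  row 20 [10100]: ((0 XOR 0) AND 0) -> 0
  row 21 [10101]: ((0 XOR 1) AND 0) -> 0
  row 22 [10110]: ((1 XOR 0) AND 1) -> 1
  row 23 [10111]: ((1 XOR 1) AND 1) -> 0
  row 24 [11000]: ((0 XOR 0) AND 0) -> 0
  row 25 [11001]: ((0 XOR 1) AND 0) -> 0
  row 26 [11010]: ((1 XOR 0) AND 1) -> 1
  row 27 [11011]: ((1 XOR 1) AND 1) -> 0
  row 28 [11100]: ((0 XOR 0) AND 0) -> 0
  row 29 [11101]: ((0 XOR 1) AND 0) -> 0
  row 30 [11110]: ((1 XOR 0) AND 1) -> 1
  row 31 [11111]: ((1 XOR 1) AND 1) -> 0
Full result column, 4 rows per line (a,b,c fixed per line; d,e runs 00..11 left to right):
  rows 0-3 [a,b,c=000]: 0010  = hex 2
  rows 4-7 [a,b,c=001]: 0010  = hex 2
  rows 8-11 [a,b,c=010]: 0010  = hex 2
  rows 12-15 [a,b,c=011]: 0010  = hex 2
  rows 16-19 [a,b,c=100]: 0010  = hex 2
  rows 20-23 [a,b,c=101]: 0010  = hex 2
  rows 24-27 [a,b,c=110]: 0010  = hex 2
  rows 28-31 [a,b,c=111]: 0010  = hex 2
Output column (row 0 .. row 31) = 00100010001000100010001000100010
Output column grouped in 4s = 0010 0010 0010 0010 0010 0010 0010 0010 = 0x22222222
Convert to decimal digit by digit (value = value*16 + digit):
  2 -> 2
  2*16 + 2 = 34
  34*16 + 2 = 546
  546*16 + 2 = 8738
  8738*16 + 2 = 139810
  139810*16 + 2 = 2236962
  2236962*16 + 2 = 35791394
  35791394*16 + 2 = 572662306
Decimal = 572662306

572662306


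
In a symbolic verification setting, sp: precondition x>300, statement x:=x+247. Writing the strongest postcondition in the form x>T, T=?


Formula: sp(P, x:=E) = exists old_x. (x = E[old_x/x]) AND P[old_x/x] (old_x is the value of x before the assignment; eliminate old_x by solving x = E[old_x/x] for old_x)
Step 1: Precondition P: x>300, i.e. old_x > 300
Step 2: Assignment gives x = old_x + 247, so old_x = x - 247
Step 3: Substitute into P: x - 247 > 300
Step 4: Simplify: x > 300+247 = 547

547


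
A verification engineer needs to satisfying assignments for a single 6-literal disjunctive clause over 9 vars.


Step 1: Total=2^9=512
Step 2: Unsat when all 6 false: 2^3=8
Step 3: Sat=512-8=504

504


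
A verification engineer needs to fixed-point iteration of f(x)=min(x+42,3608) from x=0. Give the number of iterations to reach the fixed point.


Step 1: x=0, cap=3608, increment=42
Step 2: x grows by 42 each step until capped at 3608; fixed point is x=3608
Step 3: iterations = ceil(3608/42) = 86

86


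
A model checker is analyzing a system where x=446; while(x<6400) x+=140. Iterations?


Step 1: x goes from 446 toward 6400 by 140; the body runs while x<6400, so iterations = ceil((bound-start)/step)
Step 2: Distance=5954
Step 3: ceil(5954/140)=43

43


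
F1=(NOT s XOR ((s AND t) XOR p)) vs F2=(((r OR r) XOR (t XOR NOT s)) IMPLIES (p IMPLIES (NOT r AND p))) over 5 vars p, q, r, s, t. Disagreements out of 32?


F1 = (NOT s XOR ((s AND t) XOR p))
F2 = (((r OR r) XOR (t XOR NOT s)) IMPLIES (p IMPLIES (NOT r AND p)))
Evaluate both on each of 32 rows (bits = p,q,r,s,t):
  row 0 [00000]: F1=1 F2=1 -> 0
  row 1 [00001]: F1=1 F2=1 -> 0
  row 2 [00010]: F1=0 F2=1 (differ) -> 1
  row 3 [00011]: F1=1 F2=1 -> 0
  row 4 [00100]: F1=1 F2=1 -> 0
  row 5 [00101]: F1=1 F2=1 -> 0
  row 6 [00110]: F1=0 F2=1 (differ) -> 1
  row 7 [00111]: F1=1 F2=1 -> 0
  row 8 [01000]: F1=1 F2=1 -> 0
  row 9 [01001]: F1=1 F2=1 -> 0
  row 10 [01010]: F1=0 F2=1 (differ) -> 1
  row 11 [01011]: F1=1 F2=1 -> 0
  row 12 [01100]: F1=1 F2=1 -> 0
  row 13 [01101]: F1=1 F2=1 -> 0
  row 14 [01110]: F1=0 F2=1 (differ) -> 1
  row 15 [01111]: F1=1 F2=1 -> 0
  row 16 [10000]: F1=0 F2=1 (differ) -> 1
  row 17 [10001]: F1=0 F2=1 (differ) -> 1
  row 18 [10010]: F1=1 F2=1 -> 0
  row 19 [10011]: F1=0 F2=1 (differ) -> 1
  row 20 [10100]: F1=0 F2=1 (differ) -> 1
  row 21 [10101]: F1=0 F2=0 -> 0
  row 22 [10110]: F1=1 F2=0 (differ) -> 1
  row 23 [10111]: F1=0 F2=1 (differ) -> 1
  row 24 [11000]: F1=0 F2=1 (differ) -> 1
  row 25 [11001]: F1=0 F2=1 (differ) -> 1
  row 26 [11010]: F1=1 F2=1 -> 0
  row 27 [11011]: F1=0 F2=1 (differ) -> 1
  row 28 [11100]: F1=0 F2=1 (differ) -> 1
  row 29 [11101]: F1=0 F2=0 -> 0
  row 30 [11110]: F1=1 F2=0 (differ) -> 1
  row 31 [11111]: F1=0 F2=1 (differ) -> 1
Full result column, 8 rows per line (p,q fixed per line; r,s,t runs 000..111 left to right):
  rows 0-7 [p,q=00]: 00100010  (ones: 2)
  rows 8-15 [p,q=01]: 00100010  (ones: 2)
  rows 16-23 [p,q=10]: 11011011  (ones: 6)
  rows 24-31 [p,q=11]: 11011011  (ones: 6)
Disagreements = 2+2+6+6 = 16

16


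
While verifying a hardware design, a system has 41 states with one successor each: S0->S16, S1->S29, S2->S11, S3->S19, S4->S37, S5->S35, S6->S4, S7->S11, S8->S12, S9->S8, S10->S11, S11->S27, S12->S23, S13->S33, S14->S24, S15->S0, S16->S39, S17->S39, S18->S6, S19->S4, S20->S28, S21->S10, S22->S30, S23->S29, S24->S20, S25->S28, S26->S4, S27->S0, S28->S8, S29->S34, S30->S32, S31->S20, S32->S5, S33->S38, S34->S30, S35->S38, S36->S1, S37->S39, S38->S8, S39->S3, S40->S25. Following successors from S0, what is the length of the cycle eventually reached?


Trace from S0 until a state repeats:
  S0 -> S16 -> S39 -> S3 -> S19 -> S4 -> S37 -> S39
S39 first seen at step 2, revisited at step 7.
Cycle length = 7 - 2 = 5

5


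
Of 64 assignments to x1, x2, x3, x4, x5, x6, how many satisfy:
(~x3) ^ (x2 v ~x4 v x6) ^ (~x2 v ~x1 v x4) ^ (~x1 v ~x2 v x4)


CNF with 4 clauses over 6 vars (64 assignments).
An assignment satisfies CNF iff every clause has >=1 true literal.
Check each row (bits = x1,x2,x3,x4,x5,x6; clause T/F shown):
  row 0 [000000]: clauses=TTTT -> 1
  row 1 [000001]: clauses=TTTT -> 1
  row 2 [000010]: clauses=TTTT -> 1
  row 3 [000011]: clauses=TTTT -> 1
  row 4 [000100]: clauses=TFTT -> 0
  (every remaining row is evaluated the same way; all 64 results are listed next)
Full result column, 8 rows per line (x1,x2,x3 fixed per line; x4,x5,x6 runs 000..111 left to right):
  rows 0-7 [x1,x2,x3=000]: 11110101  (ones: 6)
  rows 8-15 [x1,x2,x3=001]: 00000000  (ones: 0)
  rows 16-23 [x1,x2,x3=010]: 11111111  (ones: 8)
  rows 24-31 [x1,x2,x3=011]: 00000000  (ones: 0)
  rows 32-39 [x1,x2,x3=100]: 11110101  (ones: 6)
  rows 40-47 [x1,x2,x3=101]: 00000000  (ones: 0)
  rows 48-55 [x1,x2,x3=110]: 00001111  (ones: 4)
  rows 56-63 [x1,x2,x3=111]: 00000000  (ones: 0)
Satisfying assignments = 6+0+8+0+6+0+4+0 = 24

24


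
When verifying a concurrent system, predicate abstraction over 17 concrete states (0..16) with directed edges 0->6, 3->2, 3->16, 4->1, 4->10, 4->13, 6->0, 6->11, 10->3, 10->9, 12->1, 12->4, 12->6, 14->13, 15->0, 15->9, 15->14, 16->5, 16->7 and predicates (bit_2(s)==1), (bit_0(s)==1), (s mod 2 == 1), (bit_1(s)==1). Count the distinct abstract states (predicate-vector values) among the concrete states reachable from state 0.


BFS from 0:
Concrete reachable: {0, 6, 11}
Abstract via predicates (bit_2(s)==1), (bit_0(s)==1), (s mod 2 == 1), (bit_1(s)==1):
  (0,0,0,0) <- {0}
  (0,1,1,1) <- {11}
  (1,0,0,1) <- {6}
Distinct abstract states = 3

3


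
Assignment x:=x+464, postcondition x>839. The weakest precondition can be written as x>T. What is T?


Formula: wp(x:=E, P) = P[E/x] (substitute E for x in postcondition)
Step 1: Postcondition: x>839
Step 2: Substitute x+464 for x: x+464>839
Step 3: Solve for x: x > 839-464 = 375

375


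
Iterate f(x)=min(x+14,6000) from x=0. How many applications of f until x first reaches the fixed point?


Step 1: x=0, cap=6000, increment=14
Step 2: x grows by 14 each step until capped at 6000; fixed point is x=6000
Step 3: iterations = ceil(6000/14) = 429

429


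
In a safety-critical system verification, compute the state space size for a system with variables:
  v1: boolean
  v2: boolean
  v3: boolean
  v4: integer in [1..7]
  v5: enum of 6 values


State space = product of domain sizes of all variables.
Domain sizes:
  v1 (boolean): 2
  v2 (boolean): 2
  v3 (boolean): 2
  v4 (integer in [1..7]): 7
  v5 (enum of 6 values): 6
Product = 2 * 2 * 2 * 7 * 6 = 336

336


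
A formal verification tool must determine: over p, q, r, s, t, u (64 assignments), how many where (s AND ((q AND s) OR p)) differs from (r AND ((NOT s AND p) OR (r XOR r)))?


F1 = (s AND ((q AND s) OR p))
F2 = (r AND ((NOT s AND p) OR (r XOR r)))
Evaluate both on each of 64 rows (bits = p,q,r,s,t,u):
  row 0 [000000]: F1=0 F2=0 -> 0
  row 1 [000001]: F1=0 F2=0 -> 0
  row 2 [000010]: F1=0 F2=0 -> 0
  row 3 [000011]: F1=0 F2=0 -> 0
  row 4 [000100]: F1=0 F2=0 -> 0
  (every remaining row is evaluated the same way; all 64 results are listed next)
Full result column, 8 rows per line (p,q,r fixed per line; s,t,u runs 000..111 left to right):
  rows 0-7 [p,q,r=000]: 00000000  (ones: 0)
  rows 8-15 [p,q,r=001]: 00000000  (ones: 0)
  rows 16-23 [p,q,r=010]: 00001111  (ones: 4)
  rows 24-31 [p,q,r=011]: 00001111  (ones: 4)
  rows 32-39 [p,q,r=100]: 00001111  (ones: 4)
  rows 40-47 [p,q,r=101]: 11111111  (ones: 8)
  rows 48-55 [p,q,r=110]: 00001111  (ones: 4)
  rows 56-63 [p,q,r=111]: 11111111  (ones: 8)
Disagreements = 0+0+4+4+4+8+4+8 = 32

32


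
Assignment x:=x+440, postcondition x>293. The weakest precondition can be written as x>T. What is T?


Formula: wp(x:=E, P) = P[E/x] (substitute E for x in postcondition)
Step 1: Postcondition: x>293
Step 2: Substitute x+440 for x: x+440>293
Step 3: Solve for x: x > 293-440 = -147

-147


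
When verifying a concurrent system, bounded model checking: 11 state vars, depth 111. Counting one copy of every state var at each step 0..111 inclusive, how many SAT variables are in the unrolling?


BMC unrolls to depth k, creating one copy of each state var for steps 0..k.
Step count = 111 + 1 = 112 (steps 0 through 111)
Vars per step = 11
Total = 11 * 112 = 1232

1232


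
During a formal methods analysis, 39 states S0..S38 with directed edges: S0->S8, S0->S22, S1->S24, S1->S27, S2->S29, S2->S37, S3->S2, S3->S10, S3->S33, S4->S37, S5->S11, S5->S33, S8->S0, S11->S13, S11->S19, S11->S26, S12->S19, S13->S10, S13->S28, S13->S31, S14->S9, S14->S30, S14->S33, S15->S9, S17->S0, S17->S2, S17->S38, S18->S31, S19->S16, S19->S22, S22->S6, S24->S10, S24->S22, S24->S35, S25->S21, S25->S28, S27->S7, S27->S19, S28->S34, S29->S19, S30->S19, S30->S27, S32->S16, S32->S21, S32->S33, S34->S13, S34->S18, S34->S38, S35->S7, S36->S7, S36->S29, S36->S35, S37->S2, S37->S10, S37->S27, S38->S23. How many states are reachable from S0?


BFS from S0:
  layer 0: {S0}
  layer 1: {S8, S22}
  layer 2: {S6}
Reachable set: {S0, S6, S8, S22}
Count = 4

4


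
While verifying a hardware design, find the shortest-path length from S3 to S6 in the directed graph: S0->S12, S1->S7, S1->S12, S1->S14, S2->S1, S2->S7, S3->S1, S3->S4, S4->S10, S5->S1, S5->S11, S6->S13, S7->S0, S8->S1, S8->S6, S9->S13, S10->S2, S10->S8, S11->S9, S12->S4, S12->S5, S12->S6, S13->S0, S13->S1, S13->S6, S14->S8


BFS layer-by-layer from S3:
  dist 0: {S3}
  dist 1: {S1, S4}
  dist 2: {S7, S10, S12, S14}
  dist 3: {S0, S2, S5, S6, S8}
  -> S6 reached at distance 3
Shortest path length = 3

3


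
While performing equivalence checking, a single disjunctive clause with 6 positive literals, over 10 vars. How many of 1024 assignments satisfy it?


Step 1: Total=2^10=1024
Step 2: Unsat when all 6 false: 2^4=16
Step 3: Sat=1024-16=1008

1008


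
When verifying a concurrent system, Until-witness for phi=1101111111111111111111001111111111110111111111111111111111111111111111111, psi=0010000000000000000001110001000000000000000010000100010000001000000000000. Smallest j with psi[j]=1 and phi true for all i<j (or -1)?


(phi U psi) at 0: need smallest j with psi[j]=1 and phi[i]=1 for all i in [0,j).
Scan from step 0:
  step 0: phi=1, psi=0 -> continue
  step 1: phi=1, psi=0 -> continue
  step 2: psi=1 and phi held for [0,2) -> witness found
Witness step = 2

2


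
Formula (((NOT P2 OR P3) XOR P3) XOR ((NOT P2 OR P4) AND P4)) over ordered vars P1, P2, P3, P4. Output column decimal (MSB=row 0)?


Formula: (((NOT P2 OR P3) XOR P3) XOR ((NOT P2 OR P4) AND P4)) over P1, P2, P3, P4 (16 rows)
Evaluate each row (bits = P1,P2,P3,P4, MSB first):
  row 0 [0000]: (((NOT 0 OR 0) XOR 0) XOR ((NOT 0 OR 0) AND 0)) -> 1
  row 1 [0001]: (((NOT 0 OR 0) XOR 0) XOR ((NOT 0 OR 1) AND 1)) -> 0
  row 2 [0010]: (((NOT 0 OR 1) XOR 1) XOR ((NOT 0 OR 0) AND 0)) -> 0
  row 3 [0011]: (((NOT 0 OR 1) XOR 1) XOR ((NOT 0 OR 1) AND 1)) -> 1
  row 4 [0100]: (((NOT 1 OR 0) XOR 0) XOR ((NOT 1 OR 0) AND 0)) -> 0
  row 5 [0101]: (((NOT 1 OR 0) XOR 0) XOR ((NOT 1 OR 1) AND 1)) -> 1
  row 6 [0110]: (((NOT 1 OR 1) XOR 1) XOR ((NOT 1 OR 0) AND 0)) -> 0
  row 7 [0111]: (((NOT 1 OR 1) XOR 1) XOR ((NOT 1 OR 1) AND 1)) -> 1
  row 8 [1000]: (((NOT 0 OR 0) XOR 0) XOR ((NOT 0 OR 0) AND 0)) -> 1
  row 9 [1001]: (((NOT 0 OR 0) XOR 0) XOR ((NOT 0 OR 1) AND 1)) -> 0
  row 10 [1010]: (((NOT 0 OR 1) XOR 1) XOR ((NOT 0 OR 0) AND 0)) -> 0
  row 11 [1011]: (((NOT 0 OR 1) XOR 1) XOR ((NOT 0 OR 1) AND 1)) -> 1
  row 12 [1100]: (((NOT 1 OR 0) XOR 0) XOR ((NOT 1 OR 0) AND 0)) -> 0
  row 13 [1101]: (((NOT 1 OR 0) XOR 0) XOR ((NOT 1 OR 1) AND 1)) -> 1
  row 14 [1110]: (((NOT 1 OR 1) XOR 1) XOR ((NOT 1 OR 0) AND 0)) -> 0
  row 15 [1111]: (((NOT 1 OR 1) XOR 1) XOR ((NOT 1 OR 1) AND 1)) -> 1
Full result column, 4 rows per line (P1,P2 fixed per line; P3,P4 runs 00..11 left to right):
  rows 0-3 [P1,P2=00]: 1001  = hex 9
  rows 4-7 [P1,P2=01]: 0101  = hex 5
  rows 8-11 [P1,P2=10]: 1001  = hex 9
  rows 12-15 [P1,P2=11]: 0101  = hex 5
Output column (row 0 .. row 15) = 1001010110010101
Output column grouped in 4s = 1001 0101 1001 0101 = 0x9595
Convert to decimal digit by digit (value = value*16 + digit):
  9 -> 9
  9*16 + 5 = 149
  149*16 + 9 = 2393
  2393*16 + 5 = 38293
Decimal = 38293

38293


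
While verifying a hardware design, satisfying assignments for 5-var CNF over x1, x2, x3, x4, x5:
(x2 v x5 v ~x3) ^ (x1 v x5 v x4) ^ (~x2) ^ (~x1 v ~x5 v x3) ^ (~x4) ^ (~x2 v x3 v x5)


CNF with 6 clauses over 5 vars (32 assignments).
An assignment satisfies CNF iff every clause has >=1 true literal.
Check each row (bits = x1,x2,x3,x4,x5; clause T/F shown):
  row 0 [00000]: clauses=TFTTTT -> 0
  row 1 [00001]: clauses=TTTTTT -> 1
  row 2 [00010]: clauses=TTTTFT -> 0
  row 3 [00011]: clauses=TTTTFT -> 0
  row 4 [00100]: clauses=FFTTTT -> 0
  row 5 [00101]: clauses=TTTTTT -> 1
  row 6 [00110]: clauses=FTTTFT -> 0
  row 7 [00111]: clauses=TTTTFT -> 0
  row 8 [01000]: clauses=TFFTTF -> 0
  row 9 [01001]: clauses=TTFTTT -> 0
  row 10 [01010]: clauses=TTFTFF -> 0
  row 11 [01011]: clauses=TTFTFT -> 0
  row 12 [01100]: clauses=TFFTTT -> 0
  row 13 [01101]: clauses=TTFTTT -> 0
  row 14 [01110]: clauses=TTFTFT -> 0
  row 15 [01111]: clauses=TTFTFT -> 0
  row 16 [10000]: clauses=TTTTTT -> 1
  row 17 [10001]: clauses=TTTFTT -> 0
  row 18 [10010]: clauses=TTTTFT -> 0
  row 19 [10011]: clauses=TTTFFT -> 0
  row 20 [10100]: clauses=FTTTTT -> 0
  row 21 [10101]: clauses=TTTTTT -> 1
  row 22 [10110]: clauses=FTTTFT -> 0
  row 23 [10111]: clauses=TTTTFT -> 0
  row 24 [11000]: clauses=TTFTTF -> 0
  row 25 [11001]: clauses=TTFFTT -> 0
  row 26 [11010]: clauses=TTFTFF -> 0
  row 27 [11011]: clauses=TTFFFT -> 0
  row 28 [11100]: clauses=TTFTTT -> 0
  row 29 [11101]: clauses=TTFTTT -> 0
  row 30 [11110]: clauses=TTFTFT -> 0
  row 31 [11111]: clauses=TTFTFT -> 0
Full result column, 8 rows per line (x1,x2 fixed per line; x3,x4,x5 runs 000..111 left to right):
  rows 0-7 [x1,x2=00]: 01000100  (ones: 2)
  rows 8-15 [x1,x2=01]: 00000000  (ones: 0)
  rows 16-23 [x1,x2=10]: 10000100  (ones: 2)
  rows 24-31 [x1,x2=11]: 00000000  (ones: 0)
Satisfying assignments = 2+0+2+0 = 4

4


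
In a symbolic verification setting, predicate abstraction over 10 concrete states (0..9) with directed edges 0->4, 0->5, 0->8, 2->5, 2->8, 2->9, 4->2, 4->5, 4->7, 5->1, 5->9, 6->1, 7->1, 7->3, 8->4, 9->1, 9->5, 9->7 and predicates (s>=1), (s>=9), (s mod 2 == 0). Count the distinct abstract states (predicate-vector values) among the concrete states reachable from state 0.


BFS from 0:
Concrete reachable: {0, 1, 2, 3, 4, 5, 7, 8, 9}
Abstract via predicates (s>=1), (s>=9), (s mod 2 == 0):
  (0,0,1) <- {0}
  (1,0,0) <- {1, 3, 5, 7}
  (1,0,1) <- {2, 4, 8}
  (1,1,0) <- {9}
Distinct abstract states = 4

4


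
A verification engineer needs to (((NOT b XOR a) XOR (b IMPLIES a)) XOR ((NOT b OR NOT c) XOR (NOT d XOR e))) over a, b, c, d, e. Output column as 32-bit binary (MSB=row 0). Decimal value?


Formula: (((NOT b XOR a) XOR (b IMPLIES a)) XOR ((NOT b OR NOT c) XOR (NOT d XOR e))) over a, b, c, d, e (32 rows)
Evaluate each row (bits = a,b,c,d,e, MSB first):
  row 0 [00000]: (((NOT 0 XOR 0) XOR (0 IMPLIES 0)) XOR ((NOT 0 OR NOT 0) XOR (NOT 0 XOR 0))) -> 0
  row 1 [00001]: (((NOT 0 XOR 0) XOR (0 IMPLIES 0)) XOR ((NOT 0 OR NOT 0) XOR (NOT 0 XOR 1))) -> 1
  row 2 [00010]: (((NOT 0 XOR 0) XOR (0 IMPLIES 0)) XOR ((NOT 0 OR NOT 0) XOR (NOT 1 XOR 0))) -> 1
  row 3 [00011]: (((NOT 0 XOR 0) XOR (0 IMPLIES 0)) XOR ((NOT 0 OR NOT 0) XOR (NOT 1 XOR 1))) -> 0
  row 4 [00100]: (((NOT 0 XOR 0) XOR (0 IMPLIES 0)) XOR ((NOT 0 OR NOT 1) XOR (NOT 0 XOR 0))) -> 0
  row 5 [00101]: (((NOT 0 XOR 0) XOR (0 IMPLIES 0)) XOR ((NOT 0 OR NOT 1) XOR (NOT 0 XOR 1))) -> 1
  row 6 [00110]: (((NOT 0 XOR 0) XOR (0 IMPLIES 0)) XOR ((NOT 0 OR NOT 1) XOR (NOT 1 XOR 0))) -> 1
  row 7 [00111]: (((NOT 0 XOR 0) XOR (0 IMPLIES 0)) XOR ((NOT 0 OR NOT 1) XOR (NOT 1 XOR 1))) -> 0
  row 8 [01000]: (((NOT 1 XOR 0) XOR (1 IMPLIES 0)) XOR ((NOT 1 OR NOT 0) XOR (NOT 0 XOR 0))) -> 0
  row 9 [01001]: (((NOT 1 XOR 0) XOR (1 IMPLIES 0)) XOR ((NOT 1 OR NOT 0) XOR (NOT 0 XOR 1))) -> 1
  row 10 [01010]: (((NOT 1 XOR 0) XOR (1 IMPLIES 0)) XOR ((NOT 1 OR NOT 0) XOR (NOT 1 XOR 0))) -> 1
  row 11 [01011]: (((NOT 1 XOR 0) XOR (1 IMPLIES 0)) XOR ((NOT 1 OR NOT 0) XOR (NOT 1 XOR 1))) -> 0
  row 12 [01100]: (((NOT 1 XOR 0) XOR (1 IMPLIES 0)) XOR ((NOT 1 OR NOT 1) XOR (NOT 0 XOR 0))) -> 1
  row 13 [01101]: (((NOT 1 XOR 0) XOR (1 IMPLIES 0)) XOR ((NOT 1 OR NOT 1) XOR (NOT 0 XOR 1))) -> 0
  row 14 [01110]: (((NOT 1 XOR 0) XOR (1 IMPLIES 0)) XOR ((NOT 1 OR NOT 1) XOR (NOT 1 XOR 0))) -> 0
  row 15 [01111]: (((NOT 1 XOR 0) XOR (1 IMPLIES 0)) XOR ((NOT 1 OR NOT 1) XOR (NOT 1 XOR 1))) -> 1
  row 16 [10000]: (((NOT 0 XOR 1) XOR (0 IMPLIES 1)) XOR ((NOT 0 OR NOT 0) XOR (NOT 0 XOR 0))) -> 1
  row 17 [10001]: (((NOT 0 XOR 1) XOR (0 IMPLIES 1)) XOR ((NOT 0 OR NOT 0) XOR (NOT 0 XOR 1))) -> 0
  row 18 [10010]: (((NOT 0 XOR 1) XOR (0 IMPLIES 1)) XOR ((NOT 0 OR NOT 0) XOR (NOT 1 XOR 0))) -> 0
  row 19 [10011]: (((NOT 0 XOR 1) XOR (0 IMPLIES 1)) XOR ((NOT 0 OR NOT 0) XOR (NOT 1 XOR 1))) -> 1
  row 20 [10100]: (((NOT 0 XOR 1) XOR (0 IMPLIES 1)) XOR ((NOT 0 OR NOT 1) XOR (NOT 0 XOR 0))) -> 1
  row 21 [10101]: (((NOT 0 XOR 1) XOR (0 IMPLIES 1)) XOR ((NOT 0 OR NOT 1) XOR (NOT 0 XOR 1))) -> 0
  row 22 [10110]: (((NOT 0 XOR 1) XOR (0 IMPLIES 1)) XOR ((NOT 0 OR NOT 1) XOR (NOT 1 XOR 0))) -> 0
  row 23 [10111]: (((NOT 0 XOR 1) XOR (0 IMPLIES 1)) XOR ((NOT 0 OR NOT 1) XOR (NOT 1 XOR 1))) -> 1
  row 24 [11000]: (((NOT 1 XOR 1) XOR (1 IMPLIES 1)) XOR ((NOT 1 OR NOT 0) XOR (NOT 0 XOR 0))) -> 0
  row 25 [11001]: (((NOT 1 XOR 1) XOR (1 IMPLIES 1)) XOR ((NOT 1 OR NOT 0) XOR (NOT 0 XOR 1))) -> 1
  row 26 [11010]: (((NOT 1 XOR 1) XOR (1 IMPLIES 1)) XOR ((NOT 1 OR NOT 0) XOR (NOT 1 XOR 0))) -> 1
  row 27 [11011]: (((NOT 1 XOR 1) XOR (1 IMPLIES 1)) XOR ((NOT 1 OR NOT 0) XOR (NOT 1 XOR 1))) -> 0
  row 28 [11100]: (((NOT 1 XOR 1) XOR (1 IMPLIES 1)) XOR ((NOT 1 OR NOT 1) XOR (NOT 0 XOR 0))) -> 1
  row 29 [11101]: (((NOT 1 XOR 1) XOR (1 IMPLIES 1)) XOR ((NOT 1 OR NOT 1) XOR (NOT 0 XOR 1))) -> 0
  row 30 [11110]: (((NOT 1 XOR 1) XOR (1 IMPLIES 1)) XOR ((NOT 1 OR NOT 1) XOR (NOT 1 XOR 0))) -> 0
  row 31 [11111]: (((NOT 1 XOR 1) XOR (1 IMPLIES 1)) XOR ((NOT 1 OR NOT 1) XOR (NOT 1 XOR 1))) -> 1
Full result column, 4 rows per line (a,b,c fixed per line; d,e runs 00..11 left to right):
  rows 0-3 [a,b,c=000]: 0110  = hex 6
  rows 4-7 [a,b,c=001]: 0110  = hex 6
  rows 8-11 [a,b,c=010]: 0110  = hex 6
  rows 12-15 [a,b,c=011]: 1001  = hex 9
  rows 16-19 [a,b,c=100]: 1001  = hex 9
  rows 20-23 [a,b,c=101]: 1001  = hex 9
  rows 24-27 [a,b,c=110]: 0110  = hex 6
  rows 28-31 [a,b,c=111]: 1001  = hex 9
Output column (row 0 .. row 31) = 01100110011010011001100101101001
Output column grouped in 4s = 0110 0110 0110 1001 1001 1001 0110 1001 = 0x66699969
Convert to decimal digit by digit (value = value*16 + digit):
  6 -> 6
  6*16 + 6 = 102
  102*16 + 6 = 1638
  1638*16 + 9 = 26217
  26217*16 + 9 = 419481
  419481*16 + 9 = 6711705
  6711705*16 + 6 = 107387286
  107387286*16 + 9 = 1718196585
Decimal = 1718196585

1718196585


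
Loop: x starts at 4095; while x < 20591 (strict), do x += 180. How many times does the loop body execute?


Step 1: x goes from 4095 toward 20591 by 180; the body runs while x<20591, so iterations = ceil((bound-start)/step)
Step 2: Distance=16496
Step 3: ceil(16496/180)=92

92


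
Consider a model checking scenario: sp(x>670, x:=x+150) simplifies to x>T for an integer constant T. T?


Formula: sp(P, x:=E) = exists old_x. (x = E[old_x/x]) AND P[old_x/x] (old_x is the value of x before the assignment; eliminate old_x by solving x = E[old_x/x] for old_x)
Step 1: Precondition P: x>670, i.e. old_x > 670
Step 2: Assignment gives x = old_x + 150, so old_x = x - 150
Step 3: Substitute into P: x - 150 > 670
Step 4: Simplify: x > 670+150 = 820

820


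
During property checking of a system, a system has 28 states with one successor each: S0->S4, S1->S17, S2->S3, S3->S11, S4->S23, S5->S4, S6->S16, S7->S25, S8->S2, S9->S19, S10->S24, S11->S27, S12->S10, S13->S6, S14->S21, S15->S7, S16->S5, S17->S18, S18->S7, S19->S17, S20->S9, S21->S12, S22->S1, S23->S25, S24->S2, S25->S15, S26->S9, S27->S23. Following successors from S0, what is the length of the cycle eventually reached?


Trace from S0 until a state repeats:
  S0 -> S4 -> S23 -> S25 -> S15 -> S7 -> S25
S25 first seen at step 3, revisited at step 6.
Cycle length = 6 - 3 = 3

3


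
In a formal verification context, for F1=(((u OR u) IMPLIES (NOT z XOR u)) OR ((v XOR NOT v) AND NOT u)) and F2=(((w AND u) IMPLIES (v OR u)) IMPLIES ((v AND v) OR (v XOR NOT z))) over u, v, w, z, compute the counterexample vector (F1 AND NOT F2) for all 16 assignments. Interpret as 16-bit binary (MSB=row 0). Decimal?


F1 = (((u OR u) IMPLIES (NOT z XOR u)) OR ((v XOR NOT v) AND NOT u))
F2 = (((w AND u) IMPLIES (v OR u)) IMPLIES ((v AND v) OR (v XOR NOT z)))
Counterexample to F1=>F2 is where F1=1 and F2=0.
Evaluate each row (bits = u,v,w,z, MSB first):
  row 0 [0000]: F1=1 F2=1 -> F1&~F2 -> 0
  row 1 [0001]: F1=1 F2=0 -> F1&~F2 -> 1
  row 2 [0010]: F1=1 F2=1 -> F1&~F2 -> 0
  row 3 [0011]: F1=1 F2=0 -> F1&~F2 -> 1
  row 4 [0100]: F1=1 F2=1 -> F1&~F2 -> 0
  row 5 [0101]: F1=1 F2=1 -> F1&~F2 -> 0
  row 6 [0110]: F1=1 F2=1 -> F1&~F2 -> 0
  row 7 [0111]: F1=1 F2=1 -> F1&~F2 -> 0
  row 8 [1000]: F1=0 F2=1 -> F1&~F2 -> 0
  row 9 [1001]: F1=1 F2=0 -> F1&~F2 -> 1
  row 10 [1010]: F1=0 F2=1 -> F1&~F2 -> 0
  row 11 [1011]: F1=1 F2=0 -> F1&~F2 -> 1
  row 12 [1100]: F1=0 F2=1 -> F1&~F2 -> 0
  row 13 [1101]: F1=1 F2=1 -> F1&~F2 -> 0
  row 14 [1110]: F1=0 F2=1 -> F1&~F2 -> 0
  row 15 [1111]: F1=1 F2=1 -> F1&~F2 -> 0
Full result column, 4 rows per line (u,v fixed per line; w,z runs 00..11 left to right):
  rows 0-3 [u,v=00]: 0101  = hex 5
  rows 4-7 [u,v=01]: 0000  = hex 0
  rows 8-11 [u,v=10]: 0101  = hex 5
  rows 12-15 [u,v=11]: 0000  = hex 0
Counterexample vector (row 0 .. row 15) = 0101000001010000
Output column grouped in 4s = 0101 0000 0101 0000 = 0x5050
Convert to decimal digit by digit (value = value*16 + digit):
  5 -> 5
  5*16 + 0 = 80
  80*16 + 5 = 1285
  1285*16 + 0 = 20560
Decimal = 20560

20560


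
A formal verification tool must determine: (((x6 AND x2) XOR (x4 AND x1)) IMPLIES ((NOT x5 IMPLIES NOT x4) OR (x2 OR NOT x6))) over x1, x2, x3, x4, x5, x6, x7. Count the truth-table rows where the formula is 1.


Formula: (((x6 AND x2) XOR (x4 AND x1)) IMPLIES ((NOT x5 IMPLIES NOT x4) OR (x2 OR NOT x6))) over 7 vars (128 rows)
Evaluate each row (x1, x2, x3, x4, x5, x6, x7 as bits, MSB first):
  row 0 [0000000]: (((0 AND 0) XOR (0 AND 0)) IMPLIES ((NOT 0 IMPLIES NOT 0) OR (0 OR NOT 0))) -> 1
  row 1 [0000001]: (((0 AND 0) XOR (0 AND 0)) IMPLIES ((NOT 0 IMPLIES NOT 0) OR (0 OR NOT 0))) -> 1
  row 2 [0000010]: (((1 AND 0) XOR (0 AND 0)) IMPLIES ((NOT 0 IMPLIES NOT 0) OR (0 OR NOT 1))) -> 1
  row 3 [0000011]: (((1 AND 0) XOR (0 AND 0)) IMPLIES ((NOT 0 IMPLIES NOT 0) OR (0 OR NOT 1))) -> 1
  row 4 [0000100]: (((0 AND 0) XOR (0 AND 0)) IMPLIES ((NOT 1 IMPLIES NOT 0) OR (0 OR NOT 0))) -> 1
  (every remaining row is evaluated the same way; all 128 results are listed next)
Full result column, 8 rows per line (x1,x2,x3,x4 fixed per line; x5,x6,x7 runs 000..111 left to right):
  rows 0-7 [x1,x2,x3,x4=0000]: 11111111  (ones: 8)
  rows 8-15 [x1,x2,x3,x4=0001]: 11111111  (ones: 8)
  rows 16-23 [x1,x2,x3,x4=0010]: 11111111  (ones: 8)
  rows 24-31 [x1,x2,x3,x4=0011]: 11111111  (ones: 8)
  rows 32-39 [x1,x2,x3,x4=0100]: 11111111  (ones: 8)
  rows 40-47 [x1,x2,x3,x4=0101]: 11111111  (ones: 8)
  rows 48-55 [x1,x2,x3,x4=0110]: 11111111  (ones: 8)
  rows 56-63 [x1,x2,x3,x4=0111]: 11111111  (ones: 8)
  rows 64-71 [x1,x2,x3,x4=1000]: 11111111  (ones: 8)
  rows 72-79 [x1,x2,x3,x4=1001]: 11001111  (ones: 6)
  rows 80-87 [x1,x2,x3,x4=1010]: 11111111  (ones: 8)
  rows 88-95 [x1,x2,x3,x4=1011]: 11001111  (ones: 6)
  rows 96-103 [x1,x2,x3,x4=1100]: 11111111  (ones: 8)
  rows 104-111 [x1,x2,x3,x4=1101]: 11111111  (ones: 8)
  rows 112-119 [x1,x2,x3,x4=1110]: 11111111  (ones: 8)
  rows 120-127 [x1,x2,x3,x4=1111]: 11111111  (ones: 8)
Count of 1-rows = 8+8+8+8+8+8+8+8+8+6+8+6+8+8+8+8 = 124

124


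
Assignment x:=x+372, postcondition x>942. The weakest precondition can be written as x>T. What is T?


Formula: wp(x:=E, P) = P[E/x] (substitute E for x in postcondition)
Step 1: Postcondition: x>942
Step 2: Substitute x+372 for x: x+372>942
Step 3: Solve for x: x > 942-372 = 570

570


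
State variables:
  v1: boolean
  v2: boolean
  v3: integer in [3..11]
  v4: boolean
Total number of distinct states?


State space = product of domain sizes of all variables.
Domain sizes:
  v1 (boolean): 2
  v2 (boolean): 2
  v3 (integer in [3..11]): 9
  v4 (boolean): 2
Product = 2 * 2 * 9 * 2 = 72

72


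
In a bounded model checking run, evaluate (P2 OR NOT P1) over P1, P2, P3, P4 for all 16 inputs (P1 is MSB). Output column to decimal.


Formula: (P2 OR NOT P1) over P1, P2, P3, P4 (16 rows)
Evaluate each row (bits = P1,P2,P3,P4, MSB first):
  row 0 [0000]: (0 OR NOT 0) -> 1
  row 1 [0001]: (0 OR NOT 0) -> 1
  row 2 [0010]: (0 OR NOT 0) -> 1
  row 3 [0011]: (0 OR NOT 0) -> 1
  row 4 [0100]: (1 OR NOT 0) -> 1
  row 5 [0101]: (1 OR NOT 0) -> 1
  row 6 [0110]: (1 OR NOT 0) -> 1
  row 7 [0111]: (1 OR NOT 0) -> 1
  row 8 [1000]: (0 OR NOT 1) -> 0
  row 9 [1001]: (0 OR NOT 1) -> 0
  row 10 [1010]: (0 OR NOT 1) -> 0
  row 11 [1011]: (0 OR NOT 1) -> 0
  row 12 [1100]: (1 OR NOT 1) -> 1
  row 13 [1101]: (1 OR NOT 1) -> 1
  row 14 [1110]: (1 OR NOT 1) -> 1
  row 15 [1111]: (1 OR NOT 1) -> 1
Full result column, 4 rows per line (P1,P2 fixed per line; P3,P4 runs 00..11 left to right):
  rows 0-3 [P1,P2=00]: 1111  = hex F
  rows 4-7 [P1,P2=01]: 1111  = hex F
  rows 8-11 [P1,P2=10]: 0000  = hex 0
  rows 12-15 [P1,P2=11]: 1111  = hex F
Output column (row 0 .. row 15) = 1111111100001111
Output column grouped in 4s = 1111 1111 0000 1111 = 0xFF0F
Convert to decimal digit by digit (value = value*16 + digit):
  F -> 15
  15*16 + 15 (F) = 255
  255*16 + 0 = 4080
  4080*16 + 15 (F) = 65295
Decimal = 65295

65295


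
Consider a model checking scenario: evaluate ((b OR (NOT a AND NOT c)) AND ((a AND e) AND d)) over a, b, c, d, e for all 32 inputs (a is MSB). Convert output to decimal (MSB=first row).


Formula: ((b OR (NOT a AND NOT c)) AND ((a AND e) AND d)) over a, b, c, d, e (32 rows)
Evaluate each row (bits = a,b,c,d,e, MSB first):
  row 0 [00000]: ((0 OR (NOT 0 AND NOT 0)) AND ((0 AND 0) AND 0)) -> 0
  row 1 [00001]: ((0 OR (NOT 0 AND NOT 0)) AND ((0 AND 1) AND 0)) -> 0
  row 2 [00010]: ((0 OR (NOT 0 AND NOT 0)) AND ((0 AND 0) AND 1)) -> 0
  row 3 [00011]: ((0 OR (NOT 0 AND NOT 0)) AND ((0 AND 1) AND 1)) -> 0
  row 4 [00100]: ((0 OR (NOT 0 AND NOT 1)) AND ((0 AND 0) AND 0)) -> 0
  row 5 [00101]: ((0 OR (NOT 0 AND NOT 1)) AND ((0 AND 1) AND 0)) -> 0
  row 6 [00110]: ((0 OR (NOT 0 AND NOT 1)) AND ((0 AND 0) AND 1)) -> 0
  row 7 [00111]: ((0 OR (NOT 0 AND NOT 1)) AND ((0 AND 1) AND 1)) -> 0
  row 8 [01000]: ((1 OR (NOT 0 AND NOT 0)) AND ((0 AND 0) AND 0)) -> 0
  row 9 [01001]: ((1 OR (NOT 0 AND NOT 0)) AND ((0 AND 1) AND 0)) -> 0
  row 10 [01010]: ((1 OR (NOT 0 AND NOT 0)) AND ((0 AND 0) AND 1)) -> 0
  row 11 [01011]: ((1 OR (NOT 0 AND NOT 0)) AND ((0 AND 1) AND 1)) -> 0
  row 12 [01100]: ((1 OR (NOT 0 AND NOT 1)) AND ((0 AND 0) AND 0)) -> 0
  row 13 [01101]: ((1 OR (NOT 0 AND NOT 1)) AND ((0 AND 1) AND 0)) -> 0
  row 14 [01110]: ((1 OR (NOT 0 AND NOT 1)) AND ((0 AND 0) AND 1)) -> 0
  row 15 [01111]: ((1 OR (NOT 0 AND NOT 1)) AND ((0 AND 1) AND 1)) -> 0
  row 16 [10000]: ((0 OR (NOT 1 AND NOT 0)) AND ((1 AND 0) AND 0)) -> 0
  row 17 [10001]: ((0 OR (NOT 1 AND NOT 0)) AND ((1 AND 1) AND 0)) -> 0
  row 18 [10010]: ((0 OR (NOT 1 AND NOT 0)) AND ((1 AND 0) AND 1)) -> 0
  row 19 [10011]: ((0 OR (NOT 1 AND NOT 0)) AND ((1 AND 1) AND 1)) -> 0
  row 20 [10100]: ((0 OR (NOT 1 AND NOT 1)) AND ((1 AND 0) AND 0)) -> 0
  row 21 [10101]: ((0 OR (NOT 1 AND NOT 1)) AND ((1 AND 1) AND 0)) -> 0
  row 22 [10110]: ((0 OR (NOT 1 AND NOT 1)) AND ((1 AND 0) AND 1)) -> 0
  row 23 [10111]: ((0 OR (NOT 1 AND NOT 1)) AND ((1 AND 1) AND 1)) -> 0
  row 24 [11000]: ((1 OR (NOT 1 AND NOT 0)) AND ((1 AND 0) AND 0)) -> 0
  row 25 [11001]: ((1 OR (NOT 1 AND NOT 0)) AND ((1 AND 1) AND 0)) -> 0
  row 26 [11010]: ((1 OR (NOT 1 AND NOT 0)) AND ((1 AND 0) AND 1)) -> 0
  row 27 [11011]: ((1 OR (NOT 1 AND NOT 0)) AND ((1 AND 1) AND 1)) -> 1
  row 28 [11100]: ((1 OR (NOT 1 AND NOT 1)) AND ((1 AND 0) AND 0)) -> 0
  row 29 [11101]: ((1 OR (NOT 1 AND NOT 1)) AND ((1 AND 1) AND 0)) -> 0
  row 30 [11110]: ((1 OR (NOT 1 AND NOT 1)) AND ((1 AND 0) AND 1)) -> 0
  row 31 [11111]: ((1 OR (NOT 1 AND NOT 1)) AND ((1 AND 1) AND 1)) -> 1
Full result column, 4 rows per line (a,b,c fixed per line; d,e runs 00..11 left to right):
  rows 0-3 [a,b,c=000]: 0000  = hex 0
  rows 4-7 [a,b,c=001]: 0000  = hex 0
  rows 8-11 [a,b,c=010]: 0000  = hex 0
  rows 12-15 [a,b,c=011]: 0000  = hex 0
  rows 16-19 [a,b,c=100]: 0000  = hex 0
  rows 20-23 [a,b,c=101]: 0000  = hex 0
  rows 24-27 [a,b,c=110]: 0001  = hex 1
  rows 28-31 [a,b,c=111]: 0001  = hex 1
Output column (row 0 .. row 31) = 00000000000000000000000000010001
Output column grouped in 4s = 0000 0000 0000 0000 0000 0000 0001 0001 = 0x00000011
Convert to decimal digit by digit (value = value*16 + digit):
  0 -> 0
  0*16 + 0 = 0
  0*16 + 0 = 0
  0*16 + 0 = 0
  0*16 + 0 = 0
  0*16 + 0 = 0
  0*16 + 1 = 1
  1*16 + 1 = 17
Decimal = 17

17
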